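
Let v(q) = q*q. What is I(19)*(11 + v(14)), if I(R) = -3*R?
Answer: -11799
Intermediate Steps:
v(q) = q²
I(19)*(11 + v(14)) = (-3*19)*(11 + 14²) = -57*(11 + 196) = -57*207 = -11799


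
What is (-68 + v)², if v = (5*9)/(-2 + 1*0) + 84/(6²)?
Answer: 279841/36 ≈ 7773.4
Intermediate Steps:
v = -121/6 (v = 45/(-2 + 0) + 84/36 = 45/(-2) + 84*(1/36) = 45*(-½) + 7/3 = -45/2 + 7/3 = -121/6 ≈ -20.167)
(-68 + v)² = (-68 - 121/6)² = (-529/6)² = 279841/36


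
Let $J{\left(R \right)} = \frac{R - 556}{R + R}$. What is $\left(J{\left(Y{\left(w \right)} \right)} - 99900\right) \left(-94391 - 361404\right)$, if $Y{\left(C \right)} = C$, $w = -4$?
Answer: $45502014850$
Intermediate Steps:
$J{\left(R \right)} = \frac{-556 + R}{2 R}$
$\left(J{\left(Y{\left(w \right)} \right)} - 99900\right) \left(-94391 - 361404\right) = \left(\frac{-556 - 4}{2 \left(-4\right)} - 99900\right) \left(-94391 - 361404\right) = \left(\frac{1}{2} \left(- \frac{1}{4}\right) \left(-560\right) - 99900\right) \left(-455795\right) = \left(70 - 99900\right) \left(-455795\right) = \left(-99830\right) \left(-455795\right) = 45502014850$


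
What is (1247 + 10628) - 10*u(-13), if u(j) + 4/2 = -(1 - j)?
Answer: 12035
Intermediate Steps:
u(j) = -3 + j (u(j) = -2 - (1 - j) = -2 + (-1 + j) = -3 + j)
(1247 + 10628) - 10*u(-13) = (1247 + 10628) - 10*(-3 - 13) = 11875 - 10*(-16) = 11875 + 160 = 12035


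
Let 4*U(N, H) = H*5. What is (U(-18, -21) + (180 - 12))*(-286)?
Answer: -81081/2 ≈ -40541.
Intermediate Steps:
U(N, H) = 5*H/4 (U(N, H) = (H*5)/4 = (5*H)/4 = 5*H/4)
(U(-18, -21) + (180 - 12))*(-286) = ((5/4)*(-21) + (180 - 12))*(-286) = (-105/4 + 168)*(-286) = (567/4)*(-286) = -81081/2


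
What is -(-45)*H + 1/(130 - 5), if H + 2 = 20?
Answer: 101251/125 ≈ 810.01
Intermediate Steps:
H = 18 (H = -2 + 20 = 18)
-(-45)*H + 1/(130 - 5) = -(-45)*18 + 1/(130 - 5) = -9*(-90) + 1/125 = 810 + 1/125 = 101251/125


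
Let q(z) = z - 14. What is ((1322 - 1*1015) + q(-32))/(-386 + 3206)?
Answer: 87/940 ≈ 0.092553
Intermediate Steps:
q(z) = -14 + z
((1322 - 1*1015) + q(-32))/(-386 + 3206) = ((1322 - 1*1015) + (-14 - 32))/(-386 + 3206) = ((1322 - 1015) - 46)/2820 = (307 - 46)*(1/2820) = 261*(1/2820) = 87/940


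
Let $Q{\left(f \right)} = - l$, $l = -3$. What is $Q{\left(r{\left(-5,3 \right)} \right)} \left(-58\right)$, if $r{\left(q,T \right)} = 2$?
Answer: $-174$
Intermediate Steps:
$Q{\left(f \right)} = 3$ ($Q{\left(f \right)} = \left(-1\right) \left(-3\right) = 3$)
$Q{\left(r{\left(-5,3 \right)} \right)} \left(-58\right) = 3 \left(-58\right) = -174$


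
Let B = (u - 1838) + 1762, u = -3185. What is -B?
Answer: 3261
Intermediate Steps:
B = -3261 (B = (-3185 - 1838) + 1762 = -5023 + 1762 = -3261)
-B = -1*(-3261) = 3261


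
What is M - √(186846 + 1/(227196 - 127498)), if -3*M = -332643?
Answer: 110881 - √1857191542802282/99698 ≈ 1.1045e+5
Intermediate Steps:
M = 110881 (M = -⅓*(-332643) = 110881)
M - √(186846 + 1/(227196 - 127498)) = 110881 - √(186846 + 1/(227196 - 127498)) = 110881 - √(186846 + 1/99698) = 110881 - √(18628172509/99698) = 110881 - √1857191542802282/99698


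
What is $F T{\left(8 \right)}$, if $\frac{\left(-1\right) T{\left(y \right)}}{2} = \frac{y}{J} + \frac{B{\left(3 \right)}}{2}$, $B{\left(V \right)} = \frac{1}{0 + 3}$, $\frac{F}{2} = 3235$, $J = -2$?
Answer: $\frac{148810}{3} \approx 49603.0$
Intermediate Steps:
$F = 6470$ ($F = 2 \cdot 3235 = 6470$)
$B{\left(V \right)} = \frac{1}{3}$
$T{\left(y \right)} = - \frac{1}{3} + y$ ($T{\left(y \right)} = - 2 \left(\frac{y}{-2} + \frac{1}{3 \cdot 2}\right) = - 2 \left(y \left(- \frac{1}{2}\right) + \frac{1}{3} \cdot \frac{1}{2}\right) = - 2 \left(- \frac{y}{2} + \frac{1}{6}\right) = - 2 \left(\frac{1}{6} - \frac{y}{2}\right) = - \frac{1}{3} + y$)
$F T{\left(8 \right)} = 6470 \left(- \frac{1}{3} + 8\right) = 6470 \cdot \frac{23}{3} = \frac{148810}{3}$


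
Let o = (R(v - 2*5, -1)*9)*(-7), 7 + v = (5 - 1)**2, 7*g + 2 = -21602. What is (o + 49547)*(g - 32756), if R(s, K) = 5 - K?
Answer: -12336305424/7 ≈ -1.7623e+9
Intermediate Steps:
g = -21604/7 (g = -2/7 + (1/7)*(-21602) = -2/7 - 3086 = -21604/7 ≈ -3086.3)
v = 9 (v = -7 + (5 - 1)**2 = -7 + 4**2 = -7 + 16 = 9)
o = -378 (o = ((5 - 1*(-1))*9)*(-7) = ((5 + 1)*9)*(-7) = (6*9)*(-7) = 54*(-7) = -378)
(o + 49547)*(g - 32756) = (-378 + 49547)*(-21604/7 - 32756) = 49169*(-250896/7) = -12336305424/7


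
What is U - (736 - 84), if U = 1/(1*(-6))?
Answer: -3913/6 ≈ -652.17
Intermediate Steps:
U = -⅙ (U = 1/(-6) = -⅙ ≈ -0.16667)
U - (736 - 84) = -⅙ - (736 - 84) = -⅙ - 1*652 = -⅙ - 652 = -3913/6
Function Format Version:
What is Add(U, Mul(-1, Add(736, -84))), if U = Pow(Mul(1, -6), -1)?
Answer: Rational(-3913, 6) ≈ -652.17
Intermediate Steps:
U = Rational(-1, 6) (U = Pow(-6, -1) = Rational(-1, 6) ≈ -0.16667)
Add(U, Mul(-1, Add(736, -84))) = Add(Rational(-1, 6), Mul(-1, Add(736, -84))) = Add(Rational(-1, 6), Mul(-1, 652)) = Add(Rational(-1, 6), -652) = Rational(-3913, 6)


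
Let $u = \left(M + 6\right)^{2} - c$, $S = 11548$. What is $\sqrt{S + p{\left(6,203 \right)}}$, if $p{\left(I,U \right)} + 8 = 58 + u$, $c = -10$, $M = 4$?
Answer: $2 \sqrt{2927} \approx 108.2$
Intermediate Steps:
$u = 110$ ($u = \left(4 + 6\right)^{2} - -10 = 10^{2} + 10 = 100 + 10 = 110$)
$p{\left(I,U \right)} = 160$ ($p{\left(I,U \right)} = -8 + \left(58 + 110\right) = -8 + 168 = 160$)
$\sqrt{S + p{\left(6,203 \right)}} = \sqrt{11548 + 160} = \sqrt{11708} = 2 \sqrt{2927}$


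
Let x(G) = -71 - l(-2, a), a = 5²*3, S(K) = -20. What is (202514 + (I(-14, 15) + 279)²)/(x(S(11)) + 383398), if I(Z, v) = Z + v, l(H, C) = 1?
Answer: 140457/191663 ≈ 0.73283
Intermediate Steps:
a = 75 (a = 25*3 = 75)
x(G) = -72 (x(G) = -71 - 1*1 = -71 - 1 = -72)
(202514 + (I(-14, 15) + 279)²)/(x(S(11)) + 383398) = (202514 + ((-14 + 15) + 279)²)/(-72 + 383398) = (202514 + (1 + 279)²)/383326 = (202514 + 280²)*(1/383326) = (202514 + 78400)*(1/383326) = 280914*(1/383326) = 140457/191663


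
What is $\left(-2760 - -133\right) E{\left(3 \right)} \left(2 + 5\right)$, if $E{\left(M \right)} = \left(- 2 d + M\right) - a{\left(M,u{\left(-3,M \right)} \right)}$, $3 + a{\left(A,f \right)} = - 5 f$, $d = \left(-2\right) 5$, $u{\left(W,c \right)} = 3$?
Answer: $-753949$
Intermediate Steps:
$d = -10$
$a{\left(A,f \right)} = -3 - 5 f$
$E{\left(M \right)} = 38 + M$ ($E{\left(M \right)} = \left(\left(-2\right) \left(-10\right) + M\right) - \left(-3 - 15\right) = \left(20 + M\right) - \left(-3 - 15\right) = \left(20 + M\right) - -18 = \left(20 + M\right) + 18 = 38 + M$)
$\left(-2760 - -133\right) E{\left(3 \right)} \left(2 + 5\right) = \left(-2760 - -133\right) \left(38 + 3\right) \left(2 + 5\right) = \left(-2760 + 133\right) 41 \cdot 7 = \left(-2627\right) 287 = -753949$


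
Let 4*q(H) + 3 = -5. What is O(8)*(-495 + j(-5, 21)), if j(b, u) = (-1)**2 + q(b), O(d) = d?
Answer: -3968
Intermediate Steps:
q(H) = -2 (q(H) = -3/4 + (1/4)*(-5) = -3/4 - 5/4 = -2)
j(b, u) = -1 (j(b, u) = (-1)**2 - 2 = 1 - 2 = -1)
O(8)*(-495 + j(-5, 21)) = 8*(-495 - 1) = 8*(-496) = -3968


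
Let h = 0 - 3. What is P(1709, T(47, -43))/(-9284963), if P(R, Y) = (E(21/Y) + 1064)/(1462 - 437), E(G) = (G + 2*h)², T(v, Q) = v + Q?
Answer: -17033/152273393200 ≈ -1.1186e-7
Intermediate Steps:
h = -3
T(v, Q) = Q + v
E(G) = (-6 + G)² (E(G) = (G + 2*(-3))² = (G - 6)² = (-6 + G)²)
P(R, Y) = 1064/1025 + (-6 + 21/Y)²/1025 (P(R, Y) = ((-6 + 21/Y)² + 1064)/(1462 - 437) = (1064 + (-6 + 21/Y)²)/1025 = (1064 + (-6 + 21/Y)²)*(1/1025) = 1064/1025 + (-6 + 21/Y)²/1025)
P(1709, T(47, -43))/(-9284963) = ((441 - 252*(-43 + 47) + 1100*(-43 + 47)²)/(1025*(-43 + 47)²))/(-9284963) = ((1/1025)*(441 - 252*4 + 1100*4²)/4²)*(-1/9284963) = ((1/1025)*(1/16)*(441 - 1008 + 1100*16))*(-1/9284963) = ((1/1025)*(1/16)*(441 - 1008 + 17600))*(-1/9284963) = ((1/1025)*(1/16)*17033)*(-1/9284963) = (17033/16400)*(-1/9284963) = -17033/152273393200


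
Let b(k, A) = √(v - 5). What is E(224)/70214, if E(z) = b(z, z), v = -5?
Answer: I*√10/70214 ≈ 4.5038e-5*I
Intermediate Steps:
b(k, A) = I*√10 (b(k, A) = √(-5 - 5) = √(-10) = I*√10)
E(z) = I*√10
E(224)/70214 = (I*√10)/70214 = (I*√10)*(1/70214) = I*√10/70214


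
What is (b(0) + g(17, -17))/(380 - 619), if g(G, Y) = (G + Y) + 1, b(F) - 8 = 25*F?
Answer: -9/239 ≈ -0.037657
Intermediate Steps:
b(F) = 8 + 25*F
g(G, Y) = 1 + G + Y
(b(0) + g(17, -17))/(380 - 619) = ((8 + 25*0) + (1 + 17 - 17))/(380 - 619) = ((8 + 0) + 1)/(-239) = (8 + 1)*(-1/239) = 9*(-1/239) = -9/239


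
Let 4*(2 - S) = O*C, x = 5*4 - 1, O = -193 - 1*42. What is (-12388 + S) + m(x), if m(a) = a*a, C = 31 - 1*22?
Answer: -45985/4 ≈ -11496.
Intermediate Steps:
C = 9 (C = 31 - 22 = 9)
O = -235 (O = -193 - 42 = -235)
x = 19 (x = 20 - 1 = 19)
m(a) = a**2
S = 2123/4 (S = 2 - (-235)*9/4 = 2 - 1/4*(-2115) = 2 + 2115/4 = 2123/4 ≈ 530.75)
(-12388 + S) + m(x) = (-12388 + 2123/4) + 19**2 = -47429/4 + 361 = -45985/4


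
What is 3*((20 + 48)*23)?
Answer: 4692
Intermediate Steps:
3*((20 + 48)*23) = 3*(68*23) = 3*1564 = 4692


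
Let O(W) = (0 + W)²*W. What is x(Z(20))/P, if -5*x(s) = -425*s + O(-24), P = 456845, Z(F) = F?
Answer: 22324/2284225 ≈ 0.0097731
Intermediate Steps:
O(W) = W³ (O(W) = W²*W = W³)
x(s) = 13824/5 + 85*s (x(s) = -(-425*s + (-24)³)/5 = -(-425*s - 13824)/5 = -(-13824 - 425*s)/5 = 13824/5 + 85*s)
x(Z(20))/P = (13824/5 + 85*20)/456845 = (13824/5 + 1700)*(1/456845) = (22324/5)*(1/456845) = 22324/2284225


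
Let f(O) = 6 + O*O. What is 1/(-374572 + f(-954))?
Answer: 1/535550 ≈ 1.8672e-6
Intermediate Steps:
f(O) = 6 + O**2
1/(-374572 + f(-954)) = 1/(-374572 + (6 + (-954)**2)) = 1/(-374572 + (6 + 910116)) = 1/(-374572 + 910122) = 1/535550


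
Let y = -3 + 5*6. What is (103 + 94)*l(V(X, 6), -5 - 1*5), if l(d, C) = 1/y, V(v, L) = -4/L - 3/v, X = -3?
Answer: 197/27 ≈ 7.2963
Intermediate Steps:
y = 27 (y = -3 + 30 = 27)
l(d, C) = 1/27
(103 + 94)*l(V(X, 6), -5 - 1*5) = (103 + 94)*(1/27) = 197*(1/27) = 197/27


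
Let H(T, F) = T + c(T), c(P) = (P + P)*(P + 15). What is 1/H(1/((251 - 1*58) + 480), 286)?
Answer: 452929/20865 ≈ 21.708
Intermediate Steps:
c(P) = 2*P*(15 + P) (c(P) = (2*P)*(15 + P) = 2*P*(15 + P))
H(T, F) = T + 2*T*(15 + T)
1/H(1/((251 - 1*58) + 480), 286) = 1/((31 + 2/((251 - 1*58) + 480))/((251 - 1*58) + 480)) = 1/((31 + 2/((251 - 58) + 480))/((251 - 58) + 480)) = 1/((31 + 2/(193 + 480))/(193 + 480)) = 1/((31 + 2/673)/673) = 1/((1/673)*(20865/673)) = 1/(20865/452929) = 452929/20865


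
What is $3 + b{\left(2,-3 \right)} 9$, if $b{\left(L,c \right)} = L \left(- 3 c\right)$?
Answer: $165$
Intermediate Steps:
$b{\left(L,c \right)} = - 3 L c$
$3 + b{\left(2,-3 \right)} 9 = 3 + \left(-3\right) 2 \left(-3\right) 9 = 3 + 18 \cdot 9 = 3 + 162 = 165$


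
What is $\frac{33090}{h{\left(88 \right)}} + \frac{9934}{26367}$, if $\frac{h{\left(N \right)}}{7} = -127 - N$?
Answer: $- \frac{171506672}{7936467} \approx -21.61$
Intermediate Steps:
$h{\left(N \right)} = -889 - 7 N$ ($h{\left(N \right)} = 7 \left(-127 - N\right) = -889 - 7 N$)
$\frac{33090}{h{\left(88 \right)}} + \frac{9934}{26367} = \frac{33090}{-889 - 616} + \frac{9934}{26367} = \frac{33090}{-889 - 616} + 9934 \cdot \frac{1}{26367} = \frac{33090}{-1505} + \frac{9934}{26367} = 33090 \left(- \frac{1}{1505}\right) + \frac{9934}{26367} = - \frac{6618}{301} + \frac{9934}{26367} = - \frac{171506672}{7936467}$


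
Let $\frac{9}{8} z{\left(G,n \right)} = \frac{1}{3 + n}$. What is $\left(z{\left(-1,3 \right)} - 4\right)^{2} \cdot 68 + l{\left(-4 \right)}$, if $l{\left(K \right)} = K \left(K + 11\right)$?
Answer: $\frac{715076}{729} \approx 980.9$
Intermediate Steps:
$l{\left(K \right)} = K \left(11 + K\right)$
$z{\left(G,n \right)} = \frac{8}{9 \left(3 + n\right)}$
$\left(z{\left(-1,3 \right)} - 4\right)^{2} \cdot 68 + l{\left(-4 \right)} = \left(\frac{8}{9 \left(3 + 3\right)} - 4\right)^{2} \cdot 68 - 4 \left(11 - 4\right) = \left(\frac{8}{9 \cdot 6} - 4\right)^{2} \cdot 68 - 28 = \left(\frac{8}{9} \cdot \frac{1}{6} - 4\right)^{2} \cdot 68 - 28 = \left(\frac{4}{27} - 4\right)^{2} \cdot 68 - 28 = \left(- \frac{104}{27}\right)^{2} \cdot 68 - 28 = \frac{10816}{729} \cdot 68 - 28 = \frac{735488}{729} - 28 = \frac{715076}{729}$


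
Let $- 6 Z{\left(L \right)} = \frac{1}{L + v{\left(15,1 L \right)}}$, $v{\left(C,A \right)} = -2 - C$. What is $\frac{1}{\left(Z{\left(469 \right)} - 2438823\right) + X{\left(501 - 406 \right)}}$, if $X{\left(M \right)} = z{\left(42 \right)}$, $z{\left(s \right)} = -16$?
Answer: $- \frac{2712}{6614131369} \approx -4.1003 \cdot 10^{-7}$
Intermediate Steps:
$X{\left(M \right)} = -16$
$Z{\left(L \right)} = - \frac{1}{6 \left(-17 + L\right)}$ ($Z{\left(L \right)} = - \frac{1}{6 \left(L - 17\right)} = - \frac{1}{6 \left(-17 + L\right)}$)
$\frac{1}{\left(Z{\left(469 \right)} - 2438823\right) + X{\left(501 - 406 \right)}} = \frac{1}{\left(- \frac{1}{-102 + 6 \cdot 469} - 2438823\right) - 16} = \frac{1}{\left(- \frac{1}{-102 + 2814} - 2438823\right) - 16} = \frac{1}{\left(- \frac{1}{2712} - 2438823\right) - 16} = \frac{1}{- \frac{6614087977}{2712} - 16} = \frac{1}{- \frac{6614131369}{2712}} = - \frac{2712}{6614131369}$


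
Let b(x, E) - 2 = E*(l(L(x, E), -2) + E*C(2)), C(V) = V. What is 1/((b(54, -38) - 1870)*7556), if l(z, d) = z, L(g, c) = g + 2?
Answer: -1/8372048 ≈ -1.1945e-7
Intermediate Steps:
L(g, c) = 2 + g
b(x, E) = 2 + E*(2 + x + 2*E) (b(x, E) = 2 + E*((2 + x) + E*2) = 2 + E*((2 + x) + 2*E) = 2 + E*(2 + x + 2*E))
1/((b(54, -38) - 1870)*7556) = 1/((2 + 2*(-38)² - 38*(2 + 54)) - 1870*7556) = (1/7556)/((2 + 2*1444 - 38*56) - 1870) = (1/7556)/((2 + 2888 - 2128) - 1870) = (1/7556)/(762 - 1870) = (1/7556)/(-1108) = -1/1108*1/7556 = -1/8372048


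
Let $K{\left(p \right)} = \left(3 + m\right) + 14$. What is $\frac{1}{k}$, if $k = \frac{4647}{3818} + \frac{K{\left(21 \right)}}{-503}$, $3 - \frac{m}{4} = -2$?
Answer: $\frac{1920454}{2196175} \approx 0.87445$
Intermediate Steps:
$m = 20$ ($m = 12 - -8 = 12 + 8 = 20$)
$K{\left(p \right)} = 37$ ($K{\left(p \right)} = \left(3 + 20\right) + 14 = 23 + 14 = 37$)
$k = \frac{2196175}{1920454}$ ($k = \frac{4647}{3818} + \frac{37}{-503} = 4647 \cdot \frac{1}{3818} + 37 \left(- \frac{1}{503}\right) = \frac{4647}{3818} - \frac{37}{503} = \frac{2196175}{1920454} \approx 1.1436$)
$\frac{1}{k} = \frac{1}{\frac{2196175}{1920454}} = \frac{1920454}{2196175}$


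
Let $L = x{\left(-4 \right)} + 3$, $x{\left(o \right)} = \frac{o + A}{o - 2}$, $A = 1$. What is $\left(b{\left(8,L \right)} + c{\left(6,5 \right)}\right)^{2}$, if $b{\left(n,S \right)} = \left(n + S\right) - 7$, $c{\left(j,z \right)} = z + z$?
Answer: $\frac{841}{4} \approx 210.25$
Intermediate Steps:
$c{\left(j,z \right)} = 2 z$
$x{\left(o \right)} = \frac{1 + o}{-2 + o}$ ($x{\left(o \right)} = \frac{o + 1}{o - 2} = \frac{1 + o}{-2 + o}$)
$L = \frac{7}{2}$ ($L = \frac{1 - 4}{-2 - 4} + 3 = \frac{1}{-6} \left(-3\right) + 3 = \left(- \frac{1}{6}\right) \left(-3\right) + 3 = \frac{1}{2} + 3 = \frac{7}{2} \approx 3.5$)
$b{\left(n,S \right)} = -7 + S + n$ ($b{\left(n,S \right)} = \left(S + n\right) - 7 = -7 + S + n$)
$\left(b{\left(8,L \right)} + c{\left(6,5 \right)}\right)^{2} = \left(\left(-7 + \frac{7}{2} + 8\right) + 2 \cdot 5\right)^{2} = \left(\frac{9}{2} + 10\right)^{2} = \left(\frac{29}{2}\right)^{2} = \frac{841}{4}$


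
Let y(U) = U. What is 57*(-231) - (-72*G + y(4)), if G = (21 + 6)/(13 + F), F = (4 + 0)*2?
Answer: -91549/7 ≈ -13078.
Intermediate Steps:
F = 8 (F = 4*2 = 8)
G = 9/7 (G = (21 + 6)/(13 + 8) = 27/21 = 27*(1/21) = 9/7 ≈ 1.2857)
57*(-231) - (-72*G + y(4)) = 57*(-231) - (-72*9/7 + 4) = -13167 - (-648/7 + 4) = -13167 - 1*(-620/7) = -13167 + 620/7 = -91549/7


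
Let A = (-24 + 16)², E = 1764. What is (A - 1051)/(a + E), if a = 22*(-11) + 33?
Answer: -987/1555 ≈ -0.63473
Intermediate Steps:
a = -209 (a = -242 + 33 = -209)
A = 64 (A = (-8)² = 64)
(A - 1051)/(a + E) = (64 - 1051)/(-209 + 1764) = -987/1555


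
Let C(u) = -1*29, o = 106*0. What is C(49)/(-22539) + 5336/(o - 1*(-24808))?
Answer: 15123442/69893439 ≈ 0.21638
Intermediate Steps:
o = 0
C(u) = -29
C(49)/(-22539) + 5336/(o - 1*(-24808)) = -29/(-22539) + 5336/(0 - 1*(-24808)) = -29*(-1/22539) + 5336/(0 + 24808) = 29/22539 + 5336/24808 = 29/22539 + 5336*(1/24808) = 29/22539 + 667/3101 = 15123442/69893439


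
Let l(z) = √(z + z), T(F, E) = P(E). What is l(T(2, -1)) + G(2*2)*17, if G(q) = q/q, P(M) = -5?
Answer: 17 + I*√10 ≈ 17.0 + 3.1623*I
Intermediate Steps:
T(F, E) = -5
G(q) = 1
l(z) = √2*√z (l(z) = √(2*z) = √2*√z)
l(T(2, -1)) + G(2*2)*17 = √2*√(-5) + 1*17 = √2*(I*√5) + 17 = I*√10 + 17 = 17 + I*√10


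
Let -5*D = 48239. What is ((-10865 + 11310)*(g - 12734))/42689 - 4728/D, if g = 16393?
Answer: 79554560905/2059274671 ≈ 38.632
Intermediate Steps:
D = -48239/5 (D = -⅕*48239 = -48239/5 ≈ -9647.8)
((-10865 + 11310)*(g - 12734))/42689 - 4728/D = ((-10865 + 11310)*(16393 - 12734))/42689 - 4728/(-48239/5) = (445*3659)*(1/42689) - 4728*(-5/48239) = 1628255*(1/42689) + 23640/48239 = 1628255/42689 + 23640/48239 = 79554560905/2059274671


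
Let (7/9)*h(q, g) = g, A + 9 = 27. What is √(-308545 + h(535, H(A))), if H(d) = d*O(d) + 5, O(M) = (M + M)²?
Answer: I*√13648726/7 ≈ 527.77*I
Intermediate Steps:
A = 18 (A = -9 + 27 = 18)
O(M) = 4*M² (O(M) = (2*M)² = 4*M²)
H(d) = 5 + 4*d³ (H(d) = d*(4*d²) + 5 = 4*d³ + 5 = 5 + 4*d³)
h(q, g) = 9*g/7
√(-308545 + h(535, H(A))) = √(-308545 + 9*(5 + 4*18³)/7) = √(-308545 + 9*(5 + 4*5832)/7) = √(-308545 + 9*(5 + 23328)/7) = √(-308545 + (9/7)*23333) = √(-308545 + 209997/7) = √(-1949818/7) = I*√13648726/7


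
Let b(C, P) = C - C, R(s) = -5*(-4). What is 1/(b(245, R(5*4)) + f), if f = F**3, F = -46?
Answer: -1/97336 ≈ -1.0274e-5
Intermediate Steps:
R(s) = 20
b(C, P) = 0
f = -97336 (f = (-46)**3 = -97336)
1/(b(245, R(5*4)) + f) = 1/(0 - 97336) = 1/(-97336) = -1/97336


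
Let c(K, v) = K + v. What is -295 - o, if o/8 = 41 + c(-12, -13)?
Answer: -423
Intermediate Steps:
o = 128 (o = 8*(41 + (-12 - 13)) = 8*(41 - 25) = 8*16 = 128)
-295 - o = -295 - 1*128 = -295 - 128 = -423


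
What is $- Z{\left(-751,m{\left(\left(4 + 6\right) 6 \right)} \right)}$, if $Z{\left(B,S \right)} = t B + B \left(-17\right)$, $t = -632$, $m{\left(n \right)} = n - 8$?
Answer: $-487399$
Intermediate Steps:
$m{\left(n \right)} = -8 + n$ ($m{\left(n \right)} = n - 8 = -8 + n$)
$Z{\left(B,S \right)} = - 649 B$ ($Z{\left(B,S \right)} = - 632 B + B \left(-17\right) = - 632 B - 17 B = - 649 B$)
$- Z{\left(-751,m{\left(\left(4 + 6\right) 6 \right)} \right)} = - \left(-649\right) \left(-751\right) = \left(-1\right) 487399 = -487399$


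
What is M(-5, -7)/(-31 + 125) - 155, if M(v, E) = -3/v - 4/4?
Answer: -36426/235 ≈ -155.00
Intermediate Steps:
M(v, E) = -1 - 3/v (M(v, E) = -3/v - 4*1/4 = -3/v - 1 = -1 - 3/v)
M(-5, -7)/(-31 + 125) - 155 = ((-3 - 1*(-5))/(-5))/(-31 + 125) - 155 = -(-3 + 5)/5/94 - 155 = -1/5*2*(1/94) - 155 = -2/5*1/94 - 155 = -1/235 - 155 = -36426/235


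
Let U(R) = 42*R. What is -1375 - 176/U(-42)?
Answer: -606331/441 ≈ -1374.9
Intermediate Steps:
-1375 - 176/U(-42) = -1375 - 176/(42*(-42)) = -1375 - 176/(-1764) = -1375 - 176*(-1)/1764 = -1375 - 1*(-44/441) = -1375 + 44/441 = -606331/441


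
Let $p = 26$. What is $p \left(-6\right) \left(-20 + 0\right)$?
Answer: $3120$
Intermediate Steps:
$p \left(-6\right) \left(-20 + 0\right) = 26 \left(-6\right) \left(-20 + 0\right) = \left(-156\right) \left(-20\right) = 3120$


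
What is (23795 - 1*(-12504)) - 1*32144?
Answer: 4155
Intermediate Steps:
(23795 - 1*(-12504)) - 1*32144 = (23795 + 12504) - 32144 = 36299 - 32144 = 4155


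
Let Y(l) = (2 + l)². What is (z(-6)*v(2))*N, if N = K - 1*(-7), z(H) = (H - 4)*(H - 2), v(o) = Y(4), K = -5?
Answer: 5760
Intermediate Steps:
v(o) = 36 (v(o) = (2 + 4)² = 6² = 36)
z(H) = (-4 + H)*(-2 + H)
N = 2 (N = -5 - 1*(-7) = -5 + 7 = 2)
(z(-6)*v(2))*N = ((8 + (-6)² - 6*(-6))*36)*2 = ((8 + 36 + 36)*36)*2 = (80*36)*2 = 2880*2 = 5760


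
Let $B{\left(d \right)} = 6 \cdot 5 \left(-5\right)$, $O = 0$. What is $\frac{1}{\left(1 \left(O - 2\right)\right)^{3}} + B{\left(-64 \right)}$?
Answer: $- \frac{1201}{8} \approx -150.13$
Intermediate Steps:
$B{\left(d \right)} = -150$ ($B{\left(d \right)} = 30 \left(-5\right) = -150$)
$\frac{1}{\left(1 \left(O - 2\right)\right)^{3}} + B{\left(-64 \right)} = \frac{1}{\left(1 \left(0 - 2\right)\right)^{3}} - 150 = \frac{1}{\left(1 \left(-2\right)\right)^{3}} - 150 = \frac{1}{\left(-2\right)^{3}} - 150 = \frac{1}{-8} - 150 = - \frac{1}{8} - 150 = - \frac{1201}{8}$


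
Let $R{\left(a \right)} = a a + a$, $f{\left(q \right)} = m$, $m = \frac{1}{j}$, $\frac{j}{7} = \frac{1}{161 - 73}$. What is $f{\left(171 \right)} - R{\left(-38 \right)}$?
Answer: $- \frac{9754}{7} \approx -1393.4$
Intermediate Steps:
$j = \frac{7}{88}$ ($j = \frac{7}{161 - 73} = \frac{7}{88} \approx 0.079545$)
$m = \frac{88}{7}$ ($m = \frac{1}{\frac{7}{88}} = \frac{88}{7} \approx 12.571$)
$f{\left(q \right)} = \frac{88}{7}$
$R{\left(a \right)} = a + a^{2}$ ($R{\left(a \right)} = a^{2} + a = a + a^{2}$)
$f{\left(171 \right)} - R{\left(-38 \right)} = \frac{88}{7} - - 38 \left(1 - 38\right) = \frac{88}{7} - \left(-38\right) \left(-37\right) = \frac{88}{7} - 1406 = - \frac{9754}{7}$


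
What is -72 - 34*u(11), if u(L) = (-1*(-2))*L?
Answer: -820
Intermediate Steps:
u(L) = 2*L
-72 - 34*u(11) = -72 - 68*11 = -72 - 34*22 = -72 - 748 = -820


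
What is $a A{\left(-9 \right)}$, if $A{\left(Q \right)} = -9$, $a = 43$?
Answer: $-387$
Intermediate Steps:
$a A{\left(-9 \right)} = 43 \left(-9\right) = -387$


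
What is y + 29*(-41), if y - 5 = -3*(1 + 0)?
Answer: -1187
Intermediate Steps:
y = 2 (y = 5 - 3*(1 + 0) = 5 - 3*1 = 5 - 3 = 2)
y + 29*(-41) = 2 + 29*(-41) = 2 - 1189 = -1187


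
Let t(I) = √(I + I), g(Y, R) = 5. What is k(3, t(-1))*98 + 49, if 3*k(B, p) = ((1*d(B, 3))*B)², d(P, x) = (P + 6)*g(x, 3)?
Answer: 595399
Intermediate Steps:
t(I) = √2*√I (t(I) = √(2*I) = √2*√I)
d(P, x) = 30 + 5*P (d(P, x) = (P + 6)*5 = (6 + P)*5 = 30 + 5*P)
k(B, p) = B²*(30 + 5*B)²/3 (k(B, p) = ((1*(30 + 5*B))*B)²/3 = ((30 + 5*B)*B)²/3 = (B*(30 + 5*B))²/3 = (B²*(30 + 5*B)²)/3 = B²*(30 + 5*B)²/3)
k(3, t(-1))*98 + 49 = ((25/3)*3²*(6 + 3)²)*98 + 49 = ((25/3)*9*9²)*98 + 49 = ((25/3)*9*81)*98 + 49 = 6075*98 + 49 = 595350 + 49 = 595399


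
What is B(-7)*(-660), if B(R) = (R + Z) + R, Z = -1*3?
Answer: 11220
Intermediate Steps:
Z = -3
B(R) = -3 + 2*R (B(R) = (R - 3) + R = (-3 + R) + R = -3 + 2*R)
B(-7)*(-660) = (-3 + 2*(-7))*(-660) = (-3 - 14)*(-660) = -17*(-660) = 11220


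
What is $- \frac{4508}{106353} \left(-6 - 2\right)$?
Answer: $\frac{36064}{106353} \approx 0.3391$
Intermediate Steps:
$- \frac{4508}{106353} \left(-6 - 2\right) = \left(-4508\right) \frac{1}{106353} \left(-6 - 2\right) = \left(- \frac{4508}{106353}\right) \left(-8\right) = \frac{36064}{106353}$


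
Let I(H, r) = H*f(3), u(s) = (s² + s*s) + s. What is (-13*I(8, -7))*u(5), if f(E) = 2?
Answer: -11440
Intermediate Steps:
u(s) = s + 2*s² (u(s) = (s² + s²) + s = 2*s² + s = s + 2*s²)
I(H, r) = 2*H (I(H, r) = H*2 = 2*H)
(-13*I(8, -7))*u(5) = (-26*8)*(5*(1 + 2*5)) = (-13*16)*(5*(1 + 10)) = -1040*11 = -208*55 = -11440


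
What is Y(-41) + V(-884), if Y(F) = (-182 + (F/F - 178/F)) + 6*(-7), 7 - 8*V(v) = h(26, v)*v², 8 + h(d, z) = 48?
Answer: -1281659273/328 ≈ -3.9075e+6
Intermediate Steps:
h(d, z) = 40 (h(d, z) = -8 + 48 = 40)
V(v) = 7/8 - 5*v²
Y(F) = -223 - 178/F (Y(F) = (-182 + (1 - 178/F)) - 42 = (-181 - 178/F) - 42 = -223 - 178/F)
Y(-41) + V(-884) = (-223 - 178/(-41)) + (7/8 - 5*(-884)²) = (-223 - 178*(-1/41)) + (7/8 - 5*781456) = (-223 + 178/41) + (7/8 - 3907280) = -8965/41 - 31258233/8 = -1281659273/328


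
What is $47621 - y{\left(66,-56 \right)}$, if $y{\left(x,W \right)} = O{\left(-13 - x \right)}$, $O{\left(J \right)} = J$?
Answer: $47700$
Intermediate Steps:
$y{\left(x,W \right)} = -13 - x$
$47621 - y{\left(66,-56 \right)} = 47621 - \left(-13 - 66\right) = 47621 - -79 = 47621 + 79 = 47700$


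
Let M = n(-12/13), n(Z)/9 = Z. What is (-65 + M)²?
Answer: 908209/169 ≈ 5374.0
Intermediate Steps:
n(Z) = 9*Z
M = -108/13 (M = 9*(-12/13) = -108/13 ≈ -8.3077)
(-65 + M)² = (-65 - 108/13)² = (-953/13)² = 908209/169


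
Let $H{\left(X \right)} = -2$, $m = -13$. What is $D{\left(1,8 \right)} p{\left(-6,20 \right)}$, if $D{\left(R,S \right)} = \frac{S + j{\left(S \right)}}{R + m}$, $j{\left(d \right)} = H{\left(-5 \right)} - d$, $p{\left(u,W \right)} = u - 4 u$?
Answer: $3$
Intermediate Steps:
$p{\left(u,W \right)} = - 3 u$
$j{\left(d \right)} = -2 - d$
$D{\left(R,S \right)} = - \frac{2}{-13 + R}$ ($D{\left(R,S \right)} = \frac{S - \left(2 + S\right)}{R - 13} = - \frac{2}{-13 + R}$)
$D{\left(1,8 \right)} p{\left(-6,20 \right)} = - \frac{2}{-13 + 1} \left(\left(-3\right) \left(-6\right)\right) = - \frac{2}{-12} \cdot 18 = \left(-2\right) \left(- \frac{1}{12}\right) 18 = \frac{1}{6} \cdot 18 = 3$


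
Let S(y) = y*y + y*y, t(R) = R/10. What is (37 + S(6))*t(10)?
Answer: 109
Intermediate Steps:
t(R) = R/10 (t(R) = R*(⅒) = R/10)
S(y) = 2*y² (S(y) = y² + y² = 2*y²)
(37 + S(6))*t(10) = (37 + 2*6²)*((⅒)*10) = (37 + 2*36)*1 = (37 + 72)*1 = 109*1 = 109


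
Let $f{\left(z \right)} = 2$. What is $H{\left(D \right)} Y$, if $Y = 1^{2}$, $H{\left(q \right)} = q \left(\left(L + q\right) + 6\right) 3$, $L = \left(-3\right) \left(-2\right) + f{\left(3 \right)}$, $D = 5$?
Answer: $285$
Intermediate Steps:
$L = 8$ ($L = \left(-3\right) \left(-2\right) + 2 = 6 + 2 = 8$)
$H{\left(q \right)} = 3 q \left(14 + q\right)$ ($H{\left(q \right)} = q \left(\left(8 + q\right) + 6\right) 3 = q \left(14 + q\right) 3 = 3 q \left(14 + q\right)$)
$Y = 1$
$H{\left(D \right)} Y = 3 \cdot 5 \left(14 + 5\right) 1 = 3 \cdot 5 \cdot 19 \cdot 1 = 285 \cdot 1 = 285$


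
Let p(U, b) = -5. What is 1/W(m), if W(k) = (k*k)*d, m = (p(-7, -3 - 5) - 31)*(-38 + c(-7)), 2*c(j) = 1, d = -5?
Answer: -1/9112500 ≈ -1.0974e-7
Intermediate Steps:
c(j) = 1/2 (c(j) = (1/2)*1 = 1/2)
m = 1350 (m = (-5 - 31)*(-38 + 1/2) = -36*(-75/2) = 1350)
W(k) = -5*k**2 (W(k) = (k*k)*(-5) = k**2*(-5) = -5*k**2)
1/W(m) = 1/(-5*1350**2) = 1/(-5*1822500) = 1/(-9112500) = -1/9112500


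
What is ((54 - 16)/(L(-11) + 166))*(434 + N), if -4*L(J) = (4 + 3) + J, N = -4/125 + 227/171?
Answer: 18608882/187875 ≈ 99.049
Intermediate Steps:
N = 27691/21375 (N = -4*1/125 + 227*(1/171) = -4/125 + 227/171 = 27691/21375 ≈ 1.2955)
L(J) = -7/4 - J/4 (L(J) = -((4 + 3) + J)/4 = -(7 + J)/4 = -7/4 - J/4)
((54 - 16)/(L(-11) + 166))*(434 + N) = ((54 - 16)/((-7/4 - ¼*(-11)) + 166))*(434 + 27691/21375) = (38/((-7/4 + 11/4) + 166))*(9304441/21375) = (38/(1 + 166))*(9304441/21375) = (38/167)*(9304441/21375) = 18608882/187875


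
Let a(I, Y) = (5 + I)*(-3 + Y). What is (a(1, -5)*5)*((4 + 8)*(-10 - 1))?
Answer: 31680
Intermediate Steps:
a(I, Y) = (-3 + Y)*(5 + I)
(a(1, -5)*5)*((4 + 8)*(-10 - 1)) = ((-15 - 3*1 + 5*(-5) + 1*(-5))*5)*((4 + 8)*(-10 - 1)) = ((-15 - 3 - 25 - 5)*5)*(12*(-11)) = -48*5*(-132) = -240*(-132) = 31680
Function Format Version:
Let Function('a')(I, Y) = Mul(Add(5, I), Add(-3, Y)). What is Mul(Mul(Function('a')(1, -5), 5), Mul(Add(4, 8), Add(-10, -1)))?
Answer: 31680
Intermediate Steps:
Function('a')(I, Y) = Mul(Add(-3, Y), Add(5, I))
Mul(Mul(Function('a')(1, -5), 5), Mul(Add(4, 8), Add(-10, -1))) = Mul(Mul(Add(-15, Mul(-3, 1), Mul(5, -5), Mul(1, -5)), 5), Mul(Add(4, 8), Add(-10, -1))) = Mul(Mul(Add(-15, -3, -25, -5), 5), Mul(12, -11)) = Mul(Mul(-48, 5), -132) = Mul(-240, -132) = 31680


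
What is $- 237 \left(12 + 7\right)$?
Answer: $-4503$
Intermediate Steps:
$- 237 \left(12 + 7\right) = \left(-237\right) 19 = -4503$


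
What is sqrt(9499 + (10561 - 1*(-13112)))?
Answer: 2*sqrt(8293) ≈ 182.13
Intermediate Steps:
sqrt(9499 + (10561 - 1*(-13112))) = sqrt(9499 + (10561 + 13112)) = sqrt(9499 + 23673) = sqrt(33172) = 2*sqrt(8293)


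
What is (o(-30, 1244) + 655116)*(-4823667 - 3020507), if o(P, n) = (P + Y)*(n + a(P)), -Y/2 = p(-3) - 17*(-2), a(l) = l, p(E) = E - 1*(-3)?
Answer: -4205606825056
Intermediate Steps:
p(E) = 3 + E (p(E) = E + 3 = 3 + E)
Y = -68 (Y = -2*((3 - 3) - 17*(-2)) = -2*(0 + 34) = -2*34 = -68)
o(P, n) = (-68 + P)*(P + n) (o(P, n) = (P - 68)*(n + P) = (-68 + P)*(P + n))
(o(-30, 1244) + 655116)*(-4823667 - 3020507) = (((-30)² - 68*(-30) - 68*1244 - 30*1244) + 655116)*(-4823667 - 3020507) = ((900 + 2040 - 84592 - 37320) + 655116)*(-7844174) = (-118972 + 655116)*(-7844174) = 536144*(-7844174) = -4205606825056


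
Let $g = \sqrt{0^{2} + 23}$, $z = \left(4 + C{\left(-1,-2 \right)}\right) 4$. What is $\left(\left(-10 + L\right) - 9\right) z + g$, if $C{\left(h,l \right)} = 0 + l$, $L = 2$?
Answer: $-136 + \sqrt{23} \approx -131.2$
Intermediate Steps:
$C{\left(h,l \right)} = l$
$z = 8$ ($z = \left(4 - 2\right) 4 = 2 \cdot 4 = 8$)
$g = \sqrt{23}$ ($g = \sqrt{0 + 23} = \sqrt{23} \approx 4.7958$)
$\left(\left(-10 + L\right) - 9\right) z + g = \left(\left(-10 + 2\right) - 9\right) 8 + \sqrt{23} = \left(-8 - 9\right) 8 + \sqrt{23} = \left(-17\right) 8 + \sqrt{23} = -136 + \sqrt{23}$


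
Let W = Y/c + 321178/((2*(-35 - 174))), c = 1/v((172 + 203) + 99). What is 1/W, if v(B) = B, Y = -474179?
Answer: -19/4270470673 ≈ -4.4492e-9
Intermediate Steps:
c = 1/474 (c = 1/((172 + 203) + 99) = 1/(375 + 99) = 1/474 ≈ 0.0021097)
W = -4270470673/19 (W = -474179/1/474 + 321178/((2*(-35 - 174))) = -474179*474 + 321178/((2*(-209))) = -224760846 + 321178/(-418) = -224760846 + 321178*(-1/418) = -224760846 - 14599/19 = -4270470673/19 ≈ -2.2476e+8)
1/W = 1/(-4270470673/19) = -19/4270470673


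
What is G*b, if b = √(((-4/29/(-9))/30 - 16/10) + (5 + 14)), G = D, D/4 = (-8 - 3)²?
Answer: 5324*√244905/1305 ≈ 2019.0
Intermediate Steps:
D = 484 (D = 4*(-8 - 3)² = 4*(-11)² = 4*121 = 484)
G = 484
b = 11*√244905/1305 (b = √(((-4*1/29*(-⅑))*(1/30) - 16*⅒) + 19) = √((-4/29*(-⅑)*(1/30) - 8/5) + 19) = √(((4/261)*(1/30) - 8/5) + 19) = √((2/3915 - 8/5) + 19) = √(-6262/3915 + 19) = √(68123/3915) = 11*√244905/1305 ≈ 4.1714)
G*b = 484*(11*√244905/1305) = 5324*√244905/1305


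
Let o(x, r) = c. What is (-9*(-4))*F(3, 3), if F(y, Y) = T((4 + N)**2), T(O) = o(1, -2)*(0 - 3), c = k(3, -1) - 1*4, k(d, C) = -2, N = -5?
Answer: 648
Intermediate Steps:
c = -6 (c = -2 - 1*4 = -2 - 4 = -6)
o(x, r) = -6
T(O) = 18 (T(O) = -6*(0 - 3) = -6*(-3) = 18)
F(y, Y) = 18
(-9*(-4))*F(3, 3) = -9*(-4)*18 = 36*18 = 648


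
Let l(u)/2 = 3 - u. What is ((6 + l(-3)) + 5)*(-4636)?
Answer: -106628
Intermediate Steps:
l(u) = 6 - 2*u (l(u) = 2*(3 - u) = 6 - 2*u)
((6 + l(-3)) + 5)*(-4636) = ((6 + (6 - 2*(-3))) + 5)*(-4636) = ((6 + (6 + 6)) + 5)*(-4636) = ((6 + 12) + 5)*(-4636) = (18 + 5)*(-4636) = 23*(-4636) = -106628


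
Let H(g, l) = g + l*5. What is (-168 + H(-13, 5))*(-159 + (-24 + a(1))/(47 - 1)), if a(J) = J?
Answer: 24882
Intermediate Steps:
H(g, l) = g + 5*l
(-168 + H(-13, 5))*(-159 + (-24 + a(1))/(47 - 1)) = (-168 + (-13 + 5*5))*(-159 + (-24 + 1)/(47 - 1)) = (-168 + (-13 + 25))*(-159 - 23/46) = (-168 + 12)*(-159 - 23*1/46) = -156*(-159 - ½) = -156*(-319/2) = 24882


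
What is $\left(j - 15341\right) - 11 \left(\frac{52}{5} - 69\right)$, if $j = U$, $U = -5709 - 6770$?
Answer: $- \frac{135877}{5} \approx -27175.0$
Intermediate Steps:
$U = -12479$ ($U = -5709 - 6770 = -12479$)
$j = -12479$
$\left(j - 15341\right) - 11 \left(\frac{52}{5} - 69\right) = \left(-12479 - 15341\right) - 11 \left(\frac{52}{5} - 69\right) = \left(-12479 - 15341\right) - 11 \left(52 \cdot \frac{1}{5} - 69\right) = -27820 - 11 \left(\frac{52}{5} - 69\right) = -27820 - 11 \left(- \frac{293}{5}\right) = -27820 - - \frac{3223}{5} = -27820 + \frac{3223}{5} = - \frac{135877}{5}$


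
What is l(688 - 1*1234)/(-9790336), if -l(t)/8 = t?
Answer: -273/611896 ≈ -0.00044615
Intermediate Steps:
l(t) = -8*t
l(688 - 1*1234)/(-9790336) = -8*(688 - 1*1234)/(-9790336) = -8*(688 - 1234)*(-1/9790336) = -8*(-546)*(-1/9790336) = 4368*(-1/9790336) = -273/611896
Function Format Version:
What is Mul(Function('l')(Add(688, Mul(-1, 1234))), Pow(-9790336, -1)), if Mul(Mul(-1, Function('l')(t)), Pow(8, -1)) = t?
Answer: Rational(-273, 611896) ≈ -0.00044615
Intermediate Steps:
Function('l')(t) = Mul(-8, t)
Mul(Function('l')(Add(688, Mul(-1, 1234))), Pow(-9790336, -1)) = Mul(Mul(-8, Add(688, Mul(-1, 1234))), Pow(-9790336, -1)) = Mul(Mul(-8, Add(688, -1234)), Rational(-1, 9790336)) = Mul(Mul(-8, -546), Rational(-1, 9790336)) = Mul(4368, Rational(-1, 9790336)) = Rational(-273, 611896)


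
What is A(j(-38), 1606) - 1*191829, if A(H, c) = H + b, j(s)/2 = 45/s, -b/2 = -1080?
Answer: -3603756/19 ≈ -1.8967e+5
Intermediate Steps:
b = 2160 (b = -2*(-1080) = 2160)
j(s) = 90/s (j(s) = 2*(45/s) = 90/s)
A(H, c) = 2160 + H (A(H, c) = H + 2160 = 2160 + H)
A(j(-38), 1606) - 1*191829 = (2160 + 90/(-38)) - 1*191829 = (2160 + 90*(-1/38)) - 191829 = (2160 - 45/19) - 191829 = 40995/19 - 191829 = -3603756/19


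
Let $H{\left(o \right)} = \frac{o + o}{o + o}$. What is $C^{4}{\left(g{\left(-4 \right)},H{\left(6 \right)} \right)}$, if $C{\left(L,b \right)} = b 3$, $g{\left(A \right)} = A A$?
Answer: $81$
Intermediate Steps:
$g{\left(A \right)} = A^{2}$
$H{\left(o \right)} = 1$ ($H{\left(o \right)} = \frac{2 o}{2 o} = 2 o \frac{1}{2 o} = 1$)
$C{\left(L,b \right)} = 3 b$
$C^{4}{\left(g{\left(-4 \right)},H{\left(6 \right)} \right)} = \left(3 \cdot 1\right)^{4} = 3^{4} = 81$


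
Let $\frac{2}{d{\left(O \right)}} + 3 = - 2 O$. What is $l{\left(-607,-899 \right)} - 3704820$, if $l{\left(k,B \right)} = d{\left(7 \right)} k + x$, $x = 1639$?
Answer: $- \frac{62952863}{17} \approx -3.7031 \cdot 10^{6}$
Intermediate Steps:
$d{\left(O \right)} = \frac{2}{-3 - 2 O}$
$l{\left(k,B \right)} = 1639 - \frac{2 k}{17}$ ($l{\left(k,B \right)} = - \frac{2}{3 + 2 \cdot 7} k + 1639 = - \frac{2}{3 + 14} k + 1639 = - \frac{2}{17} k + 1639 = \left(-2\right) \frac{1}{17} k + 1639 = - \frac{2 k}{17} + 1639 = 1639 - \frac{2 k}{17}$)
$l{\left(-607,-899 \right)} - 3704820 = \left(1639 - - \frac{1214}{17}\right) - 3704820 = \left(1639 + \frac{1214}{17}\right) - 3704820 = \frac{29077}{17} - 3704820 = - \frac{62952863}{17}$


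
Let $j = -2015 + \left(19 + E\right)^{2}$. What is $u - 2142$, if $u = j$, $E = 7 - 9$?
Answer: $-3868$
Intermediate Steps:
$E = -2$ ($E = 7 - 9 = -2$)
$j = -1726$ ($j = -2015 + \left(19 - 2\right)^{2} = -2015 + 17^{2} = -2015 + 289 = -1726$)
$u = -1726$
$u - 2142 = -1726 - 2142 = -3868$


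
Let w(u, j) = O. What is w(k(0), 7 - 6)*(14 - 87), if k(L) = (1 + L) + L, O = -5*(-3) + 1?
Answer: -1168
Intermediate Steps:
O = 16 (O = 15 + 1 = 16)
k(L) = 1 + 2*L
w(u, j) = 16
w(k(0), 7 - 6)*(14 - 87) = 16*(14 - 87) = 16*(-73) = -1168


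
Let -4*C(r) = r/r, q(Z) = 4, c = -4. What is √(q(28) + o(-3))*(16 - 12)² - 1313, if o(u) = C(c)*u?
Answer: -1313 + 8*√19 ≈ -1278.1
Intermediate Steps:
C(r) = -¼ (C(r) = -r/(4*r) = -¼*1 = -¼)
o(u) = -u/4
√(q(28) + o(-3))*(16 - 12)² - 1313 = √(4 - ¼*(-3))*(16 - 12)² - 1313 = √(4 + ¾)*4² - 1313 = √(19/4)*16 - 1313 = (√19/2)*16 - 1313 = 8*√19 - 1313 = -1313 + 8*√19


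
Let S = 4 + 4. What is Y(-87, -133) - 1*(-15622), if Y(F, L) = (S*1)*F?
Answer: 14926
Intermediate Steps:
S = 8
Y(F, L) = 8*F (Y(F, L) = (8*1)*F = 8*F)
Y(-87, -133) - 1*(-15622) = 8*(-87) - 1*(-15622) = -696 + 15622 = 14926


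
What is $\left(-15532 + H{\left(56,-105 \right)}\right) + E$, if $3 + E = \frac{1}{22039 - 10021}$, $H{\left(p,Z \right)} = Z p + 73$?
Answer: $- \frac{256488155}{12018} \approx -21342.0$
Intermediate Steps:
$H{\left(p,Z \right)} = 73 + Z p$
$E = - \frac{36053}{12018}$ ($E = -3 + \frac{1}{22039 - 10021} = -3 + \frac{1}{12018} = - \frac{36053}{12018} \approx -2.9999$)
$\left(-15532 + H{\left(56,-105 \right)}\right) + E = \left(-15532 + \left(73 - 5880\right)\right) - \frac{36053}{12018} = \left(-15532 - 5807\right) - \frac{36053}{12018} = -21339 - \frac{36053}{12018} = - \frac{256488155}{12018}$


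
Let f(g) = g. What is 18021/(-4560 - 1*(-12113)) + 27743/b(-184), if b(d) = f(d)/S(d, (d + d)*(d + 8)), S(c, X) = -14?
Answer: 1468458085/694876 ≈ 2113.3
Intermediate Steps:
b(d) = -d/14 (b(d) = d/(-14) = d*(-1/14) = -d/14)
18021/(-4560 - 1*(-12113)) + 27743/b(-184) = 18021/(-4560 - 1*(-12113)) + 27743/((-1/14*(-184))) = 18021/(-4560 + 12113) + 27743/(92/7) = 18021/7553 + 27743*(7/92) = 18021*(1/7553) + 194201/92 = 18021/7553 + 194201/92 = 1468458085/694876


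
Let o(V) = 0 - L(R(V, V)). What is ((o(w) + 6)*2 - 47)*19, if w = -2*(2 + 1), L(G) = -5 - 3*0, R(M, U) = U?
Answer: -475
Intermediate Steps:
L(G) = -5 (L(G) = -5 + 0 = -5)
w = -6 (w = -2*3 = -6)
o(V) = 5 (o(V) = 0 - 1*(-5) = 0 + 5 = 5)
((o(w) + 6)*2 - 47)*19 = ((5 + 6)*2 - 47)*19 = (11*2 - 47)*19 = (22 - 47)*19 = -25*19 = -475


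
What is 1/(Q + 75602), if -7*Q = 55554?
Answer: 7/473660 ≈ 1.4779e-5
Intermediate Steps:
Q = -55554/7 (Q = -⅐*55554 = -55554/7 ≈ -7936.3)
1/(Q + 75602) = 1/(-55554/7 + 75602) = 1/(473660/7) = 7/473660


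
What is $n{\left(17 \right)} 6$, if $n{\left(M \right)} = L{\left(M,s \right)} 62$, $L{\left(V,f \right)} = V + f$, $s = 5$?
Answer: $8184$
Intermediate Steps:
$n{\left(M \right)} = 310 + 62 M$ ($n{\left(M \right)} = \left(M + 5\right) 62 = \left(5 + M\right) 62 = 310 + 62 M$)
$n{\left(17 \right)} 6 = \left(310 + 62 \cdot 17\right) 6 = \left(310 + 1054\right) 6 = 1364 \cdot 6 = 8184$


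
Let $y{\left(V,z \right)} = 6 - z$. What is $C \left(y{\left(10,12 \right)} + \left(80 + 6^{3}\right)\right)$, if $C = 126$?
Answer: $36540$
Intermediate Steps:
$C \left(y{\left(10,12 \right)} + \left(80 + 6^{3}\right)\right) = 126 \left(\left(6 - 12\right) + \left(80 + 6^{3}\right)\right) = 126 \left(\left(6 - 12\right) + \left(80 + 216\right)\right) = 126 \left(-6 + 296\right) = 126 \cdot 290 = 36540$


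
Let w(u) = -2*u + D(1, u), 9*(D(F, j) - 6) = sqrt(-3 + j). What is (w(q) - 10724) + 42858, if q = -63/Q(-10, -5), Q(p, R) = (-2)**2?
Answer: 64343/2 + 5*I*sqrt(3)/18 ≈ 32172.0 + 0.48113*I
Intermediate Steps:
Q(p, R) = 4
D(F, j) = 6 + sqrt(-3 + j)/9
q = -63/4 ≈ -15.750
w(u) = 6 - 2*u + sqrt(-3 + u)/9 (w(u) = -2*u + (6 + sqrt(-3 + u)/9) = 6 - 2*u + sqrt(-3 + u)/9)
(w(q) - 10724) + 42858 = ((6 - 2*(-63/4) + sqrt(-3 - 63/4)/9) - 10724) + 42858 = ((6 + 63/2 + sqrt(-75/4)/9) - 10724) + 42858 = ((6 + 63/2 + (5*I*sqrt(3)/2)/9) - 10724) + 42858 = ((6 + 63/2 + 5*I*sqrt(3)/18) - 10724) + 42858 = ((75/2 + 5*I*sqrt(3)/18) - 10724) + 42858 = (-21373/2 + 5*I*sqrt(3)/18) + 42858 = 64343/2 + 5*I*sqrt(3)/18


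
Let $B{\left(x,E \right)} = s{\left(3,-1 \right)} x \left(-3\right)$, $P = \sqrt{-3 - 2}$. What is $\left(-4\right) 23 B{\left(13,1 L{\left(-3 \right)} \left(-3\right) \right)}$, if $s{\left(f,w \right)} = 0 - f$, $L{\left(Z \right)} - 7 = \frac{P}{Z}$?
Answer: $-10764$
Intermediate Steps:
$P = i \sqrt{5}$ ($P = \sqrt{-5} = i \sqrt{5} \approx 2.2361 i$)
$L{\left(Z \right)} = 7 + \frac{i \sqrt{5}}{Z}$
$s{\left(f,w \right)} = - f$
$B{\left(x,E \right)} = 9 x$ ($B{\left(x,E \right)} = \left(-1\right) 3 x \left(-3\right) = - 3 x \left(-3\right) = 9 x$)
$\left(-4\right) 23 B{\left(13,1 L{\left(-3 \right)} \left(-3\right) \right)} = \left(-4\right) 23 \cdot 9 \cdot 13 = \left(-92\right) 117 = -10764$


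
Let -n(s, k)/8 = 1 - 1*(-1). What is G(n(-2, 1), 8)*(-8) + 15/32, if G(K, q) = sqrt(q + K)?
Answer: 15/32 - 16*I*sqrt(2) ≈ 0.46875 - 22.627*I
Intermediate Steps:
n(s, k) = -16 (n(s, k) = -8*(1 - 1*(-1)) = -8*(1 + 1) = -8*2 = -16)
G(K, q) = sqrt(K + q)
G(n(-2, 1), 8)*(-8) + 15/32 = sqrt(-16 + 8)*(-8) + 15/32 = sqrt(-8)*(-8) + 15*(1/32) = (2*I*sqrt(2))*(-8) + 15/32 = -16*I*sqrt(2) + 15/32 = 15/32 - 16*I*sqrt(2)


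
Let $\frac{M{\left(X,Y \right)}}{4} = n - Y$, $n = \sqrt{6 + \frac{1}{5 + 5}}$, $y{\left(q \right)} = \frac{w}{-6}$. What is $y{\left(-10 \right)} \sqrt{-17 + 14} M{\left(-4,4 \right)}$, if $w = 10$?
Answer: $\frac{2 i \sqrt{3} \left(40 - \sqrt{610}\right)}{3} \approx 17.669 i$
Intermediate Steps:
$y{\left(q \right)} = - \frac{5}{3}$ ($y{\left(q \right)} = \frac{10}{-6} = 10 \left(- \frac{1}{6}\right) = - \frac{5}{3}$)
$n = \frac{\sqrt{610}}{10}$ ($n = \sqrt{6 + \frac{1}{10}} = \sqrt{\frac{61}{10}} = \frac{\sqrt{610}}{10} \approx 2.4698$)
$M{\left(X,Y \right)} = - 4 Y + \frac{2 \sqrt{610}}{5}$ ($M{\left(X,Y \right)} = 4 \left(\frac{\sqrt{610}}{10} - Y\right) = 4 \left(- Y + \frac{\sqrt{610}}{10}\right) = - 4 Y + \frac{2 \sqrt{610}}{5}$)
$y{\left(-10 \right)} \sqrt{-17 + 14} M{\left(-4,4 \right)} = - \frac{5 \sqrt{-17 + 14}}{3} \left(\left(-4\right) 4 + \frac{2 \sqrt{610}}{5}\right) = - \frac{5 \sqrt{-3}}{3} \left(-16 + \frac{2 \sqrt{610}}{5}\right) = - \frac{5 i \sqrt{3}}{3} \left(-16 + \frac{2 \sqrt{610}}{5}\right) = - \frac{5 i \sqrt{3} \left(-16 + \frac{2 \sqrt{610}}{5}\right)}{3}$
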